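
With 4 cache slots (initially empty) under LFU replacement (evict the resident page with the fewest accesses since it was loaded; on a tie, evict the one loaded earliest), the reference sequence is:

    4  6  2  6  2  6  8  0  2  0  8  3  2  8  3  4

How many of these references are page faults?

9

4: fault, frames [4]
6: fault, frames [4, 6]
2: fault, frames [4, 6, 2]
6: hit
2: hit
6: hit
8: fault, frames [4, 6, 2, 8]
0: fault, evict 4, frames [6, 2, 8, 0]
2: hit
0: hit
8: hit
3: fault, evict 8, frames [6, 2, 0, 3]
2: hit
8: fault, evict 3, frames [6, 2, 0, 8]
3: fault, evict 8, frames [6, 2, 0, 3]
4: fault, evict 3, frames [6, 2, 0, 4]
Page faults: 9.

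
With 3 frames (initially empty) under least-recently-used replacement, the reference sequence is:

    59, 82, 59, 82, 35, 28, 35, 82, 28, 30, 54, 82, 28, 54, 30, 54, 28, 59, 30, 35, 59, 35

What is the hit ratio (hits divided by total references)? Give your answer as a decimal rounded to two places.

59 → fault, frames {59}
82 → fault, frames {59,82}
59 → hit
82 → hit
35 → fault, frames {59,82,35}
28 → fault, evict 59, frames {82,35,28}
35 → hit
82 → hit
28 → hit
30 → fault, evict 35, frames {82,28,30}
54 → fault, evict 82, frames {28,30,54}
82 → fault, evict 28, frames {30,54,82}
28 → fault, evict 30, frames {54,82,28}
54 → hit
30 → fault, evict 82, frames {28,54,30}
54 → hit
28 → hit
59 → fault, evict 30, frames {54,28,59}
30 → fault, evict 54, frames {28,59,30}
35 → fault, evict 28, frames {59,30,35}
59 → hit
35 → hit
Hits: 10 of 22 references → 10/22 = 0.4545.

0.45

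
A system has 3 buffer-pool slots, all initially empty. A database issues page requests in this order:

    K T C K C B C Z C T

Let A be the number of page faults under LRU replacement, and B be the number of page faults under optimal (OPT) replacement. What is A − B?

1

Under LRU: F F F . . F . F . F → 6 faults.
Under OPT: F F F . . F . F . . → 5 faults.
A − B = 6 − 5 = 1.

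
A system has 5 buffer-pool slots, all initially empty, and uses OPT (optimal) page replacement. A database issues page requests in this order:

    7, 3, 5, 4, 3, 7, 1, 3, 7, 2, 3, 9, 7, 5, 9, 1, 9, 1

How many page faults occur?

7 -> fault, frames [7]
3 -> fault, frames [7, 3]
5 -> fault, frames [7, 3, 5]
4 -> fault, frames [7, 3, 5, 4]
3 -> hit
7 -> hit
1 -> fault, frames [7, 3, 5, 4, 1]
3 -> hit
7 -> hit
2 -> fault, evict 4, frames [7, 3, 5, 1, 2]
3 -> hit
9 -> fault, evict 2, frames [7, 3, 5, 1, 9]
7 -> hit
5 -> hit
9 -> hit
1 -> hit
9 -> hit
1 -> hit
Page faults: 7.

7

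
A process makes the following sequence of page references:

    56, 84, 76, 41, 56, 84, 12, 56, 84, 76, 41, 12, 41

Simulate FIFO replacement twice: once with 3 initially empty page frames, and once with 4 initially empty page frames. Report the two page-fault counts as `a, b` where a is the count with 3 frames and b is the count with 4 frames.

3 frames: F F F F F F F . . F F . . → 9 faults.
4 frames: F F F F . . F F F F F F . → 10 faults.
10 > 9: adding a frame increased faults — Belady's anomaly.

9, 10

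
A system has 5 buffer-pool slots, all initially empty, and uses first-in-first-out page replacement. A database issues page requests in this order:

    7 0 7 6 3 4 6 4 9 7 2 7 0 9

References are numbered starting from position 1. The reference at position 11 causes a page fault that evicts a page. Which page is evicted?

pos 1: 7: fault, frames {7}
pos 2: 0: fault, frames {7,0}
pos 3: 7: hit
pos 4: 6: fault, frames {7,0,6}
pos 5: 3: fault, frames {7,0,6,3}
pos 6: 4: fault, frames {7,0,6,3,4}
pos 7: 6: hit
pos 8: 4: hit
pos 9: 9: fault, evict 7, frames {0,6,3,4,9}
pos 10: 7: fault, evict 0, frames {6,3,4,9,7}
pos 11: 2: fault, evict 6, frames {3,4,9,7,2}
At position 11, page 6 is evicted.

6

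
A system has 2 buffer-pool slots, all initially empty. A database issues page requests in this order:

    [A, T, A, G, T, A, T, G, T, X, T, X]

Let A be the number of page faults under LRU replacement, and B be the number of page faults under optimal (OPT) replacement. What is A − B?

Under LRU: F F . F F F . F . F . . → 7 faults.
Under OPT: F F . F . F . F . F . . → 6 faults.
A − B = 7 − 6 = 1.

1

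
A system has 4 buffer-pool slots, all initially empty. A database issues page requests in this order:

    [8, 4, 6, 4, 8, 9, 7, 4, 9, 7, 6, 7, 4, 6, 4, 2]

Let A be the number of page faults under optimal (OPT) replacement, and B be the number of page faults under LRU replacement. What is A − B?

-1

Under OPT: F F F . . F F . . . . . . . . F → 6 faults.
Under LRU: F F F . . F F . . . F . . . . F → 7 faults.
A − B = 6 − 7 = -1.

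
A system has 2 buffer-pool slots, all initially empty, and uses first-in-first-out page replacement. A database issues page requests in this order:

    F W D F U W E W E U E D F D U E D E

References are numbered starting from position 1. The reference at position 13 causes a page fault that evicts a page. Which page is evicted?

pos 1: F → miss, frames {F}
pos 2: W → miss, frames {F,W}
pos 3: D → miss, evict F, frames {W,D}
pos 4: F → miss, evict W, frames {D,F}
pos 5: U → miss, evict D, frames {F,U}
pos 6: W → miss, evict F, frames {U,W}
pos 7: E → miss, evict U, frames {W,E}
pos 8: W → hit
pos 9: E → hit
pos 10: U → miss, evict W, frames {E,U}
pos 11: E → hit
pos 12: D → miss, evict E, frames {U,D}
pos 13: F → miss, evict U, frames {D,F}
At position 13, page U is evicted.

U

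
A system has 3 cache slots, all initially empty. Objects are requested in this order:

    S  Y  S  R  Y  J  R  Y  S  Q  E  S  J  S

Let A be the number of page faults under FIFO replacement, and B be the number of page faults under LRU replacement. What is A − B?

1

Under FIFO: F F . F . F . . F F F . F F → 9 faults.
Under LRU: F F . F . F . . F F F . F . → 8 faults.
A − B = 9 − 8 = 1.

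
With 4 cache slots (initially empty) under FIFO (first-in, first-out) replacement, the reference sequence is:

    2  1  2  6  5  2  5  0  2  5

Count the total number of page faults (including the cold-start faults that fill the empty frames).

2 -> fault, frames [2]
1 -> fault, frames [2, 1]
2 -> hit
6 -> fault, frames [2, 1, 6]
5 -> fault, frames [2, 1, 6, 5]
2 -> hit
5 -> hit
0 -> fault, evict 2, frames [1, 6, 5, 0]
2 -> fault, evict 1, frames [6, 5, 0, 2]
5 -> hit
Page faults: 6.

6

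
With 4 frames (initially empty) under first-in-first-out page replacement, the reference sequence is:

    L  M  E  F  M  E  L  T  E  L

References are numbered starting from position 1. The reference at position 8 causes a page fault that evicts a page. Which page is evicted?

pos 1: L -> miss, frames [L]
pos 2: M -> miss, frames [L, M]
pos 3: E -> miss, frames [L, M, E]
pos 4: F -> miss, frames [L, M, E, F]
pos 5: M -> hit
pos 6: E -> hit
pos 7: L -> hit
pos 8: T -> miss, evict L, frames [M, E, F, T]
At position 8, page L is evicted.

L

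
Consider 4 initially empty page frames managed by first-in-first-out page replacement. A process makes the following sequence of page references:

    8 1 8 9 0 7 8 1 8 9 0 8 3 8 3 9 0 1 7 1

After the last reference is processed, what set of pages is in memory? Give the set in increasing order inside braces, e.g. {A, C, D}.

{1, 3, 7, 8}

8: miss, frames (8)
1: miss, frames (8 1)
8: hit
9: miss, frames (8 1 9)
0: miss, frames (8 1 9 0)
7: miss, evict 8, frames (1 9 0 7)
8: miss, evict 1, frames (9 0 7 8)
1: miss, evict 9, frames (0 7 8 1)
8: hit
9: miss, evict 0, frames (7 8 1 9)
0: miss, evict 7, frames (8 1 9 0)
8: hit
3: miss, evict 8, frames (1 9 0 3)
8: miss, evict 1, frames (9 0 3 8)
3: hit
9: hit
0: hit
1: miss, evict 9, frames (0 3 8 1)
7: miss, evict 0, frames (3 8 1 7)
1: hit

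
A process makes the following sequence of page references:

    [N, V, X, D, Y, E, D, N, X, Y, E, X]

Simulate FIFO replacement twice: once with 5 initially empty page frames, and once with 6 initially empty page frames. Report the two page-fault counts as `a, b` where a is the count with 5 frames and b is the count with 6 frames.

7, 6

5 frames: F F F F F F . F . . . . → 7 faults.
6 frames: F F F F F F . . . . . . → 6 faults.
6 < 7: adding a frame reduced faults, as is typical.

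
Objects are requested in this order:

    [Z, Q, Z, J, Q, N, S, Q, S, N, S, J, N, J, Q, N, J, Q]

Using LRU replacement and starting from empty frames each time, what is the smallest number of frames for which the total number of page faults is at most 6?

f=1: 18 faults
f=2: 14 faults
f=3: 7 faults
f=4: 5 faults
f=5: 5 faults
Smallest f with faults ≤ 6 is 4.

4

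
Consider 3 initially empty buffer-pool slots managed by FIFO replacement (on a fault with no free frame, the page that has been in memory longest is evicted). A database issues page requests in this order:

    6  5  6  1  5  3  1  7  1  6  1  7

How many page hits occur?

5

6 -> miss, frames {6}
5 -> miss, frames {6,5}
6 -> hit
1 -> miss, frames {6,5,1}
5 -> hit
3 -> miss, evict 6, frames {5,1,3}
1 -> hit
7 -> miss, evict 5, frames {1,3,7}
1 -> hit
6 -> miss, evict 1, frames {3,7,6}
1 -> miss, evict 3, frames {7,6,1}
7 -> hit
Hits: 5.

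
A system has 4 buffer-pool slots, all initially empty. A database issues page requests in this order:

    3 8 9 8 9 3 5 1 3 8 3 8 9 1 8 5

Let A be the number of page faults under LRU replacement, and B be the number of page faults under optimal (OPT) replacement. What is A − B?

Under LRU: F F F . . . F F . F . . F . . F → 8 faults.
Under OPT: F F F . . . F F . . . . . . . F → 6 faults.
A − B = 8 − 6 = 2.

2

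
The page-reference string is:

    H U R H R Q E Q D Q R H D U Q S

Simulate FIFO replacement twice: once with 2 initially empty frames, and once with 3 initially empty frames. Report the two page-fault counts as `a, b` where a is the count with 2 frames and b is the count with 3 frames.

2 frames: F F F F . F F . F F F F F F F F → 14 faults.
3 frames: F F F . . F F . F . F F . F F F → 11 faults.
11 < 14: adding a frame reduced faults, as is typical.

14, 11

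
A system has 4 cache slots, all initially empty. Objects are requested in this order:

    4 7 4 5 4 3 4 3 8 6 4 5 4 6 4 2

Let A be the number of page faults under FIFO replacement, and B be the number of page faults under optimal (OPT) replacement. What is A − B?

2

Under FIFO: F F . F . F . . F F F F . . . F → 9 faults.
Under OPT: F F . F . F . . F F . . . . . F → 7 faults.
A − B = 9 − 7 = 2.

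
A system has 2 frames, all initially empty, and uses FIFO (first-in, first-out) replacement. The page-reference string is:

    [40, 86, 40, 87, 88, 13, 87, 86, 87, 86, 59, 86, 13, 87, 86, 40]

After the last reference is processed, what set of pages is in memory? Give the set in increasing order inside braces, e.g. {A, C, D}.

{40, 86}

40 → fault, frames (40)
86 → fault, frames (40 86)
40 → hit
87 → fault, evict 40, frames (86 87)
88 → fault, evict 86, frames (87 88)
13 → fault, evict 87, frames (88 13)
87 → fault, evict 88, frames (13 87)
86 → fault, evict 13, frames (87 86)
87 → hit
86 → hit
59 → fault, evict 87, frames (86 59)
86 → hit
13 → fault, evict 86, frames (59 13)
87 → fault, evict 59, frames (13 87)
86 → fault, evict 13, frames (87 86)
40 → fault, evict 87, frames (86 40)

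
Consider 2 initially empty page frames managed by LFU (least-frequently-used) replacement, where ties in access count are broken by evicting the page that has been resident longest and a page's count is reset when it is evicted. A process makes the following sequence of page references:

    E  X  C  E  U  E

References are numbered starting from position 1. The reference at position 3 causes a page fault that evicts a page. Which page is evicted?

pos 1: E -> fault, frames {E}
pos 2: X -> fault, frames {E,X}
pos 3: C -> fault, evict E, frames {X,C}
At position 3, page E is evicted.

E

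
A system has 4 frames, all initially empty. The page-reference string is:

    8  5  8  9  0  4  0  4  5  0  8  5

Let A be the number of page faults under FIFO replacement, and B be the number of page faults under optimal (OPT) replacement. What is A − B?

Under FIFO: F F . F F F . . . . F F → 7 faults.
Under OPT: F F . F F F . . . . . . → 5 faults.
A − B = 7 − 5 = 2.

2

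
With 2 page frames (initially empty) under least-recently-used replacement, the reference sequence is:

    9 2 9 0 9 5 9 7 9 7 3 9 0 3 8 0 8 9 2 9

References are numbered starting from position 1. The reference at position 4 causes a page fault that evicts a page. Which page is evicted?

2

pos 1: 9: miss, frames [9]
pos 2: 2: miss, frames [9, 2]
pos 3: 9: hit
pos 4: 0: miss, evict 2, frames [9, 0]
At position 4, page 2 is evicted.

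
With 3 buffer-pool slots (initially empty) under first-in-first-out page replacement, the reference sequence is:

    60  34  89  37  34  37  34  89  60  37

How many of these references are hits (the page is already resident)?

60 -> fault, frames {60}
34 -> fault, frames {60,34}
89 -> fault, frames {60,34,89}
37 -> fault, evict 60, frames {34,89,37}
34 -> hit
37 -> hit
34 -> hit
89 -> hit
60 -> fault, evict 34, frames {89,37,60}
37 -> hit
Hits: 5.

5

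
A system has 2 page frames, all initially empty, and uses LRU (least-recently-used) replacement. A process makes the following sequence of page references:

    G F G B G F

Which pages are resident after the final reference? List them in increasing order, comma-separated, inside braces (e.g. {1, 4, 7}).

G: fault, frames [G]
F: fault, frames [G, F]
G: hit
B: fault, evict F, frames [G, B]
G: hit
F: fault, evict B, frames [G, F]

{F, G}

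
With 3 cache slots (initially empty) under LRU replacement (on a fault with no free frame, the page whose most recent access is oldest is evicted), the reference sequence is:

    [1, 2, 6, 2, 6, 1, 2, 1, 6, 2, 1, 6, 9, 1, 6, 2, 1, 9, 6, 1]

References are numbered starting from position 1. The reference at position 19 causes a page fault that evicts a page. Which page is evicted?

pos 1: 1 → fault, frames (1)
pos 2: 2 → fault, frames (1 2)
pos 3: 6 → fault, frames (1 2 6)
pos 4: 2 → hit
pos 5: 6 → hit
pos 6: 1 → hit
pos 7: 2 → hit
pos 8: 1 → hit
pos 9: 6 → hit
pos 10: 2 → hit
pos 11: 1 → hit
pos 12: 6 → hit
pos 13: 9 → fault, evict 2, frames (1 6 9)
pos 14: 1 → hit
pos 15: 6 → hit
pos 16: 2 → fault, evict 9, frames (1 6 2)
pos 17: 1 → hit
pos 18: 9 → fault, evict 6, frames (2 1 9)
pos 19: 6 → fault, evict 2, frames (1 9 6)
At position 19, page 2 is evicted.

2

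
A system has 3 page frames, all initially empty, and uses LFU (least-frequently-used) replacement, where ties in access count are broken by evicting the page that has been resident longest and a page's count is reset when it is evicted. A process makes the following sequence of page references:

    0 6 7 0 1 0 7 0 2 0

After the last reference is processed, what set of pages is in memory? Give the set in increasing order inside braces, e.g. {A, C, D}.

{0, 2, 7}

0 → fault, frames {0}
6 → fault, frames {0,6}
7 → fault, frames {0,6,7}
0 → hit
1 → fault, evict 6, frames {0,7,1}
0 → hit
7 → hit
0 → hit
2 → fault, evict 1, frames {0,7,2}
0 → hit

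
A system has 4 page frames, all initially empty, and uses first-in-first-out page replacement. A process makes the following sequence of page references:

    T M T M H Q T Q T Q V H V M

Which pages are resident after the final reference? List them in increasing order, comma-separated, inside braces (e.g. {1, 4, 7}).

{H, M, Q, V}

T: fault, frames [T]
M: fault, frames [T, M]
T: hit
M: hit
H: fault, frames [T, M, H]
Q: fault, frames [T, M, H, Q]
T: hit
Q: hit
T: hit
Q: hit
V: fault, evict T, frames [M, H, Q, V]
H: hit
V: hit
M: hit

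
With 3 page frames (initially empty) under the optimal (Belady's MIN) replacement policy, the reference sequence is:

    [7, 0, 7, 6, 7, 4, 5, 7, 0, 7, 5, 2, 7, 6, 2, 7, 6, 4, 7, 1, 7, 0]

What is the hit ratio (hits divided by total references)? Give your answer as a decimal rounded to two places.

0.55

7 → miss, frames {7}
0 → miss, frames {7,0}
7 → hit
6 → miss, frames {7,0,6}
7 → hit
4 → miss, evict 6, frames {7,0,4}
5 → miss, evict 4, frames {7,0,5}
7 → hit
0 → hit
7 → hit
5 → hit
2 → miss, evict 5, frames {7,0,2}
7 → hit
6 → miss, evict 0, frames {7,2,6}
2 → hit
7 → hit
6 → hit
4 → miss, evict 6, frames {7,2,4}
7 → hit
1 → miss, evict 4, frames {7,2,1}
7 → hit
0 → miss, evict 1, frames {7,2,0}
Hits: 12 of 22 references → 12/22 = 0.5455.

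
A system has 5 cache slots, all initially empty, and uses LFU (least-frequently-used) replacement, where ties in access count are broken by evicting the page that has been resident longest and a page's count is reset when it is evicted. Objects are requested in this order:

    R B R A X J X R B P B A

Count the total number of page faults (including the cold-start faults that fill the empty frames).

R -> miss, frames {R}
B -> miss, frames {R,B}
R -> hit
A -> miss, frames {R,B,A}
X -> miss, frames {R,B,A,X}
J -> miss, frames {R,B,A,X,J}
X -> hit
R -> hit
B -> hit
P -> miss, evict A, frames {R,B,X,J,P}
B -> hit
A -> miss, evict J, frames {R,B,X,P,A}
Page faults: 7.

7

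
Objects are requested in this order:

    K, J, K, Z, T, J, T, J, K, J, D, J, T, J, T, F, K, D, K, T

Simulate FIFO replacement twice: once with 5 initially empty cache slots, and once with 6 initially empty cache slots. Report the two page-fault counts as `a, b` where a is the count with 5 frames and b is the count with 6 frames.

7, 6

5 frames: F F . F F . . . . . F . . . . F F . . . → 7 faults.
6 frames: F F . F F . . . . . F . . . . F . . . . → 6 faults.
6 < 7: adding a frame reduced faults, as is typical.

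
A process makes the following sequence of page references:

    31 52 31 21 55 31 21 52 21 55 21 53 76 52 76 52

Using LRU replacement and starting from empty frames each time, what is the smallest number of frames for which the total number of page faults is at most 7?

f=1: 16 faults
f=2: 11 faults
f=3: 9 faults
f=4: 7 faults
f=5: 6 faults
f=6: 6 faults
Smallest f with faults ≤ 7 is 4.

4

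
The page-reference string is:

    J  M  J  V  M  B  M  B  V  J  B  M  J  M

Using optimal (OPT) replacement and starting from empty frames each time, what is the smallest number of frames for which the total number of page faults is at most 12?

2

f=1: 14 faults
f=2: 7 faults
f=3: 5 faults
f=4: 4 faults
Smallest f with faults ≤ 12 is 2.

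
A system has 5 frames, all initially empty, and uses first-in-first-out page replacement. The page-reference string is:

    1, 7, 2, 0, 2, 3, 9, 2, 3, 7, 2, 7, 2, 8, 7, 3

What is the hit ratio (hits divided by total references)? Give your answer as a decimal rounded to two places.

1 → miss, frames {1}
7 → miss, frames {1,7}
2 → miss, frames {1,7,2}
0 → miss, frames {1,7,2,0}
2 → hit
3 → miss, frames {1,7,2,0,3}
9 → miss, evict 1, frames {7,2,0,3,9}
2 → hit
3 → hit
7 → hit
2 → hit
7 → hit
2 → hit
8 → miss, evict 7, frames {2,0,3,9,8}
7 → miss, evict 2, frames {0,3,9,8,7}
3 → hit
Hits: 8 of 16 references → 8/16 = 0.5000.

0.50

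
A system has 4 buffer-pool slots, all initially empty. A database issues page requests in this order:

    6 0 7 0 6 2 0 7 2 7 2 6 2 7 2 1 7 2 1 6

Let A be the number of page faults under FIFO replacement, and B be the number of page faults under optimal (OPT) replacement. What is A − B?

Under FIFO: F F F . . F . . . . . . . . . F . . . F → 6 faults.
Under OPT: F F F . . F . . . . . . . . . F . . . . → 5 faults.
A − B = 6 − 5 = 1.

1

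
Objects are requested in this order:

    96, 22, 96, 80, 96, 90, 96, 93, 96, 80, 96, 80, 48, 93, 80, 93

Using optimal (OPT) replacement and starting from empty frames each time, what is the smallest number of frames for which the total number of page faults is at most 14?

f=1: 16 faults
f=2: 8 faults
f=3: 6 faults
f=4: 6 faults
f=5: 6 faults
f=6: 6 faults
Smallest f with faults ≤ 14 is 2.

2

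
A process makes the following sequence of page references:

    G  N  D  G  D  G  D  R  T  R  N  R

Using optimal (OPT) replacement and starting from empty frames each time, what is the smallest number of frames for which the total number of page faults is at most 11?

2

f=1: 12 faults
f=2: 6 faults
f=3: 5 faults
f=4: 5 faults
f=5: 5 faults
Smallest f with faults ≤ 11 is 2.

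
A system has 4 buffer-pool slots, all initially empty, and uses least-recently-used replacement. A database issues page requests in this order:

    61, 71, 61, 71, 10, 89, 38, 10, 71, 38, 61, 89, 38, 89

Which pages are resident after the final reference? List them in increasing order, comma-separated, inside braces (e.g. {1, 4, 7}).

61: miss, frames {61}
71: miss, frames {61,71}
61: hit
71: hit
10: miss, frames {61,71,10}
89: miss, frames {61,71,10,89}
38: miss, evict 61, frames {71,10,89,38}
10: hit
71: hit
38: hit
61: miss, evict 89, frames {10,71,38,61}
89: miss, evict 10, frames {71,38,61,89}
38: hit
89: hit

{38, 61, 71, 89}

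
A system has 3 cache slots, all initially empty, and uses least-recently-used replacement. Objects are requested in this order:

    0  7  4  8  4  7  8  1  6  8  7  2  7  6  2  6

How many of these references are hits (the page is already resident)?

0 -> fault, frames {0}
7 -> fault, frames {0,7}
4 -> fault, frames {0,7,4}
8 -> fault, evict 0, frames {7,4,8}
4 -> hit
7 -> hit
8 -> hit
1 -> fault, evict 4, frames {7,8,1}
6 -> fault, evict 7, frames {8,1,6}
8 -> hit
7 -> fault, evict 1, frames {6,8,7}
2 -> fault, evict 6, frames {8,7,2}
7 -> hit
6 -> fault, evict 8, frames {2,7,6}
2 -> hit
6 -> hit
Hits: 7.

7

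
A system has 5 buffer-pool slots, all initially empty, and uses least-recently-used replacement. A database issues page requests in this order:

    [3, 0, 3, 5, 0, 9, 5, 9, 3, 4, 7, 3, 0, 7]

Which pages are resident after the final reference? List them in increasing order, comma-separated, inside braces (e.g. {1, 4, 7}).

{0, 3, 4, 7, 9}

3: miss, frames (3)
0: miss, frames (3 0)
3: hit
5: miss, frames (0 3 5)
0: hit
9: miss, frames (3 5 0 9)
5: hit
9: hit
3: hit
4: miss, frames (0 5 9 3 4)
7: miss, evict 0, frames (5 9 3 4 7)
3: hit
0: miss, evict 5, frames (9 4 7 3 0)
7: hit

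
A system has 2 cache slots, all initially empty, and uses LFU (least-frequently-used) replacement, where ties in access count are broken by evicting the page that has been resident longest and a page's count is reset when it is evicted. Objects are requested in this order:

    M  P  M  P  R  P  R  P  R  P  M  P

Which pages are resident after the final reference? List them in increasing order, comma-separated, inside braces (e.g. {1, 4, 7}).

M → miss, frames (M)
P → miss, frames (M P)
M → hit
P → hit
R → miss, evict M, frames (P R)
P → hit
R → hit
P → hit
R → hit
P → hit
M → miss, evict R, frames (P M)
P → hit

{M, P}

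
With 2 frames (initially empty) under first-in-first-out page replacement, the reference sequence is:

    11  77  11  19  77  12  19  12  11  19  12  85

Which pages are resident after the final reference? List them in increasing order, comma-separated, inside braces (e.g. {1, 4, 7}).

{12, 85}

11: fault, frames {11}
77: fault, frames {11,77}
11: hit
19: fault, evict 11, frames {77,19}
77: hit
12: fault, evict 77, frames {19,12}
19: hit
12: hit
11: fault, evict 19, frames {12,11}
19: fault, evict 12, frames {11,19}
12: fault, evict 11, frames {19,12}
85: fault, evict 19, frames {12,85}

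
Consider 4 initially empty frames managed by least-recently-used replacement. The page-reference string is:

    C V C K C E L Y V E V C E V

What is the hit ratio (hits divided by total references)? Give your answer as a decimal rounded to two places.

C: miss, frames [C]
V: miss, frames [C, V]
C: hit
K: miss, frames [V, C, K]
C: hit
E: miss, frames [V, K, C, E]
L: miss, evict V, frames [K, C, E, L]
Y: miss, evict K, frames [C, E, L, Y]
V: miss, evict C, frames [E, L, Y, V]
E: hit
V: hit
C: miss, evict L, frames [Y, E, V, C]
E: hit
V: hit
Hits: 6 of 14 references → 6/14 = 0.4286.

0.43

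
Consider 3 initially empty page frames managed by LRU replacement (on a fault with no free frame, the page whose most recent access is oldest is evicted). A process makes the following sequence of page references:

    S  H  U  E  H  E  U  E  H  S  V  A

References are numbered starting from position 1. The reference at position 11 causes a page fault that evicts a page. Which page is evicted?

E

pos 1: S: miss, frames (S)
pos 2: H: miss, frames (S H)
pos 3: U: miss, frames (S H U)
pos 4: E: miss, evict S, frames (H U E)
pos 5: H: hit
pos 6: E: hit
pos 7: U: hit
pos 8: E: hit
pos 9: H: hit
pos 10: S: miss, evict U, frames (E H S)
pos 11: V: miss, evict E, frames (H S V)
At position 11, page E is evicted.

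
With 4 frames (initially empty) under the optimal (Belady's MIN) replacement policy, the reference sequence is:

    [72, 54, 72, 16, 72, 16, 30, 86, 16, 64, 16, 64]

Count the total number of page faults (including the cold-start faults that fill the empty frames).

6

72 → fault, frames {72}
54 → fault, frames {72,54}
72 → hit
16 → fault, frames {72,54,16}
72 → hit
16 → hit
30 → fault, frames {72,54,16,30}
86 → fault, evict 30, frames {72,54,16,86}
16 → hit
64 → fault, evict 86, frames {72,54,16,64}
16 → hit
64 → hit
Page faults: 6.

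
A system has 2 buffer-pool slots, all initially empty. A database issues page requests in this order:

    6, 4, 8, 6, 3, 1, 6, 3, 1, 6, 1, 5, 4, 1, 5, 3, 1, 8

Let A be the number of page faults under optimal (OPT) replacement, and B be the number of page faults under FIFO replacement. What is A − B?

-5

Under OPT: F F F . F F . F . F . F F . F F . F → 12 faults.
Under FIFO: F F F F F F F F F F . F F F F F F F → 17 faults.
A − B = 12 − 17 = -5.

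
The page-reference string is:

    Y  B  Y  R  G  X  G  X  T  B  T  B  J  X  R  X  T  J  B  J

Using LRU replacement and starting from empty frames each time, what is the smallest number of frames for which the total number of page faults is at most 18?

2

f=1: 20 faults
f=2: 13 faults
f=3: 13 faults
f=4: 11 faults
f=5: 9 faults
f=6: 7 faults
f=7: 7 faults
Smallest f with faults ≤ 18 is 2.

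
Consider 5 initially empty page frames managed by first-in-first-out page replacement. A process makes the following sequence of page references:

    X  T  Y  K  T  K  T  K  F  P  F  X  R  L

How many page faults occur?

9

X -> fault, frames {X}
T -> fault, frames {X,T}
Y -> fault, frames {X,T,Y}
K -> fault, frames {X,T,Y,K}
T -> hit
K -> hit
T -> hit
K -> hit
F -> fault, frames {X,T,Y,K,F}
P -> fault, evict X, frames {T,Y,K,F,P}
F -> hit
X -> fault, evict T, frames {Y,K,F,P,X}
R -> fault, evict Y, frames {K,F,P,X,R}
L -> fault, evict K, frames {F,P,X,R,L}
Page faults: 9.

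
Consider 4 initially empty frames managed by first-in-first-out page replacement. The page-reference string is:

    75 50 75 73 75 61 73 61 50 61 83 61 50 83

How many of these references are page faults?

75 → miss, frames {75}
50 → miss, frames {75,50}
75 → hit
73 → miss, frames {75,50,73}
75 → hit
61 → miss, frames {75,50,73,61}
73 → hit
61 → hit
50 → hit
61 → hit
83 → miss, evict 75, frames {50,73,61,83}
61 → hit
50 → hit
83 → hit
Page faults: 5.

5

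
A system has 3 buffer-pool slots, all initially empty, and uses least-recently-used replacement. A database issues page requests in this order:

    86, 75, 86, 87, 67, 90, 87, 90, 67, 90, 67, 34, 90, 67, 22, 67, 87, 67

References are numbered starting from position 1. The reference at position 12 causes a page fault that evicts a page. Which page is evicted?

87

pos 1: 86 -> fault, frames {86}
pos 2: 75 -> fault, frames {86,75}
pos 3: 86 -> hit
pos 4: 87 -> fault, frames {75,86,87}
pos 5: 67 -> fault, evict 75, frames {86,87,67}
pos 6: 90 -> fault, evict 86, frames {87,67,90}
pos 7: 87 -> hit
pos 8: 90 -> hit
pos 9: 67 -> hit
pos 10: 90 -> hit
pos 11: 67 -> hit
pos 12: 34 -> fault, evict 87, frames {90,67,34}
At position 12, page 87 is evicted.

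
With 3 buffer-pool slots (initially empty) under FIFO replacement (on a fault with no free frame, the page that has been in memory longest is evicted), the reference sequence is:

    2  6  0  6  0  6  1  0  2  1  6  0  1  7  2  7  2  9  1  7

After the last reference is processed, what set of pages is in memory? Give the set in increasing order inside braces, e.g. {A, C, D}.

2: fault, frames {2}
6: fault, frames {2,6}
0: fault, frames {2,6,0}
6: hit
0: hit
6: hit
1: fault, evict 2, frames {6,0,1}
0: hit
2: fault, evict 6, frames {0,1,2}
1: hit
6: fault, evict 0, frames {1,2,6}
0: fault, evict 1, frames {2,6,0}
1: fault, evict 2, frames {6,0,1}
7: fault, evict 6, frames {0,1,7}
2: fault, evict 0, frames {1,7,2}
7: hit
2: hit
9: fault, evict 1, frames {7,2,9}
1: fault, evict 7, frames {2,9,1}
7: fault, evict 2, frames {9,1,7}

{1, 7, 9}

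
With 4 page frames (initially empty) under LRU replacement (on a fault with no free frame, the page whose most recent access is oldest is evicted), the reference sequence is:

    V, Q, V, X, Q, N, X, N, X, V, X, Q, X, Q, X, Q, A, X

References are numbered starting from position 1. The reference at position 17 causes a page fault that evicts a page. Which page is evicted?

pos 1: V → miss, frames (V)
pos 2: Q → miss, frames (V Q)
pos 3: V → hit
pos 4: X → miss, frames (Q V X)
pos 5: Q → hit
pos 6: N → miss, frames (V X Q N)
pos 7: X → hit
pos 8: N → hit
pos 9: X → hit
pos 10: V → hit
pos 11: X → hit
pos 12: Q → hit
pos 13: X → hit
pos 14: Q → hit
pos 15: X → hit
pos 16: Q → hit
pos 17: A → miss, evict N, frames (V X Q A)
At position 17, page N is evicted.

N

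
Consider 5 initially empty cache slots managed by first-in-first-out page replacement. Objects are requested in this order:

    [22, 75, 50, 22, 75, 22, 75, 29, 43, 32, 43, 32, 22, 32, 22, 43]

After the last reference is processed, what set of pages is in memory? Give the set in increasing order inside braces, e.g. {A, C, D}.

{22, 29, 32, 43, 50}

22: miss, frames (22)
75: miss, frames (22 75)
50: miss, frames (22 75 50)
22: hit
75: hit
22: hit
75: hit
29: miss, frames (22 75 50 29)
43: miss, frames (22 75 50 29 43)
32: miss, evict 22, frames (75 50 29 43 32)
43: hit
32: hit
22: miss, evict 75, frames (50 29 43 32 22)
32: hit
22: hit
43: hit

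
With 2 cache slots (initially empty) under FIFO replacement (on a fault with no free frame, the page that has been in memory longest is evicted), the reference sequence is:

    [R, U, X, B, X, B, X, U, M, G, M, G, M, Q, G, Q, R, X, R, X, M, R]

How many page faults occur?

R: fault, frames [R]
U: fault, frames [R, U]
X: fault, evict R, frames [U, X]
B: fault, evict U, frames [X, B]
X: hit
B: hit
X: hit
U: fault, evict X, frames [B, U]
M: fault, evict B, frames [U, M]
G: fault, evict U, frames [M, G]
M: hit
G: hit
M: hit
Q: fault, evict M, frames [G, Q]
G: hit
Q: hit
R: fault, evict G, frames [Q, R]
X: fault, evict Q, frames [R, X]
R: hit
X: hit
M: fault, evict R, frames [X, M]
R: fault, evict X, frames [M, R]
Page faults: 12.

12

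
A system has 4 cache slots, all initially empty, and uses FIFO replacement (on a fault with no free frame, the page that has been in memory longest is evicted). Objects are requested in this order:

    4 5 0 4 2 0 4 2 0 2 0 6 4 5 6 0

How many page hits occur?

4 -> miss, frames (4)
5 -> miss, frames (4 5)
0 -> miss, frames (4 5 0)
4 -> hit
2 -> miss, frames (4 5 0 2)
0 -> hit
4 -> hit
2 -> hit
0 -> hit
2 -> hit
0 -> hit
6 -> miss, evict 4, frames (5 0 2 6)
4 -> miss, evict 5, frames (0 2 6 4)
5 -> miss, evict 0, frames (2 6 4 5)
6 -> hit
0 -> miss, evict 2, frames (6 4 5 0)
Hits: 8.

8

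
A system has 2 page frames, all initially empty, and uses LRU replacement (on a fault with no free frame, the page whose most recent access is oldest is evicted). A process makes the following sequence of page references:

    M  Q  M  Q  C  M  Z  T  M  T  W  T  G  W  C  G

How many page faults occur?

12

M -> fault, frames {M}
Q -> fault, frames {M,Q}
M -> hit
Q -> hit
C -> fault, evict M, frames {Q,C}
M -> fault, evict Q, frames {C,M}
Z -> fault, evict C, frames {M,Z}
T -> fault, evict M, frames {Z,T}
M -> fault, evict Z, frames {T,M}
T -> hit
W -> fault, evict M, frames {T,W}
T -> hit
G -> fault, evict W, frames {T,G}
W -> fault, evict T, frames {G,W}
C -> fault, evict G, frames {W,C}
G -> fault, evict W, frames {C,G}
Page faults: 12.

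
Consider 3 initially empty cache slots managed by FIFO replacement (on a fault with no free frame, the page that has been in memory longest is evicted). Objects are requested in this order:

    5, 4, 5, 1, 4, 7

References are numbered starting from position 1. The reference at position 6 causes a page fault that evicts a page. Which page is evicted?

pos 1: 5: miss, frames (5)
pos 2: 4: miss, frames (5 4)
pos 3: 5: hit
pos 4: 1: miss, frames (5 4 1)
pos 5: 4: hit
pos 6: 7: miss, evict 5, frames (4 1 7)
At position 6, page 5 is evicted.

5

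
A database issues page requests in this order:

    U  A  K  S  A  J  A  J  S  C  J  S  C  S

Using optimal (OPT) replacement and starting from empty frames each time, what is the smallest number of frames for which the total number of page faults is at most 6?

f=1: 14 faults
f=2: 8 faults
f=3: 6 faults
f=4: 6 faults
f=5: 6 faults
f=6: 6 faults
Smallest f with faults ≤ 6 is 3.

3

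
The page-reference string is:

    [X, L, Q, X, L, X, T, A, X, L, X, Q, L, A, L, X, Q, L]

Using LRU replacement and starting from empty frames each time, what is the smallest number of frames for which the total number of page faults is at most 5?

5

f=1: 18 faults
f=2: 15 faults
f=3: 10 faults
f=4: 6 faults
f=5: 5 faults
Smallest f with faults ≤ 5 is 5.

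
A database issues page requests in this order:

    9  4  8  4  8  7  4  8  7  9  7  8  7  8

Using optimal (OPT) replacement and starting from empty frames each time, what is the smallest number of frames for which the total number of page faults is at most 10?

2

f=1: 14 faults
f=2: 7 faults
f=3: 5 faults
f=4: 4 faults
Smallest f with faults ≤ 10 is 2.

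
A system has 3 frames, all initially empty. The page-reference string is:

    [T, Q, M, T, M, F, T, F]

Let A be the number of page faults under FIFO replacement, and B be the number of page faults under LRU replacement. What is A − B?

1

Under FIFO: F F F . . F F . → 5 faults.
Under LRU: F F F . . F . . → 4 faults.
A − B = 5 − 4 = 1.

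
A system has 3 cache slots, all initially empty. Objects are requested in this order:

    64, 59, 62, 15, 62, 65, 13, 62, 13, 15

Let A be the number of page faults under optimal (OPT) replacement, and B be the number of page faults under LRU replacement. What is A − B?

Under OPT: F F F F . F F . . . → 6 faults.
Under LRU: F F F F . F F . . F → 7 faults.
A − B = 6 − 7 = -1.

-1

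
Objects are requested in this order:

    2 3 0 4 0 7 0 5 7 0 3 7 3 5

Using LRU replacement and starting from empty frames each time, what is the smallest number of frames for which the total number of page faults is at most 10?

3

f=1: 14 faults
f=2: 11 faults
f=3: 8 faults
f=4: 7 faults
f=5: 6 faults
f=6: 6 faults
Smallest f with faults ≤ 10 is 3.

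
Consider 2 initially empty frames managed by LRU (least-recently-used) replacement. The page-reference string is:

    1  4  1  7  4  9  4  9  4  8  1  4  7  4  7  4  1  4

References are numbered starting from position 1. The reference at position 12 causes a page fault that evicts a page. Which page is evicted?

pos 1: 1: fault, frames [1]
pos 2: 4: fault, frames [1, 4]
pos 3: 1: hit
pos 4: 7: fault, evict 4, frames [1, 7]
pos 5: 4: fault, evict 1, frames [7, 4]
pos 6: 9: fault, evict 7, frames [4, 9]
pos 7: 4: hit
pos 8: 9: hit
pos 9: 4: hit
pos 10: 8: fault, evict 9, frames [4, 8]
pos 11: 1: fault, evict 4, frames [8, 1]
pos 12: 4: fault, evict 8, frames [1, 4]
At position 12, page 8 is evicted.

8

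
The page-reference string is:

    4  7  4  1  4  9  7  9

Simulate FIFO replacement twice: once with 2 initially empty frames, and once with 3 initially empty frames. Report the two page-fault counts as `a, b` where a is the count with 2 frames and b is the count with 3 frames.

6, 4

2 frames: F F . F F F F . → 6 faults.
3 frames: F F . F . F . . → 4 faults.
4 < 6: adding a frame reduced faults, as is typical.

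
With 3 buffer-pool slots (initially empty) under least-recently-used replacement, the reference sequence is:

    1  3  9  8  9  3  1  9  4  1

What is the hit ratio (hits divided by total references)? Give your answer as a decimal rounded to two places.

1: fault, frames {1}
3: fault, frames {1,3}
9: fault, frames {1,3,9}
8: fault, evict 1, frames {3,9,8}
9: hit
3: hit
1: fault, evict 8, frames {9,3,1}
9: hit
4: fault, evict 3, frames {1,9,4}
1: hit
Hits: 4 of 10 references → 4/10 = 0.4000.

0.40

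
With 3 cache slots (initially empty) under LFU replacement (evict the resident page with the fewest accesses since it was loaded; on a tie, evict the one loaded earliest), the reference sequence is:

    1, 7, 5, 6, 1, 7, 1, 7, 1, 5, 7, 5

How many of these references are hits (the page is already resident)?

1: miss, frames (1)
7: miss, frames (1 7)
5: miss, frames (1 7 5)
6: miss, evict 1, frames (7 5 6)
1: miss, evict 7, frames (5 6 1)
7: miss, evict 5, frames (6 1 7)
1: hit
7: hit
1: hit
5: miss, evict 6, frames (1 7 5)
7: hit
5: hit
Hits: 5.

5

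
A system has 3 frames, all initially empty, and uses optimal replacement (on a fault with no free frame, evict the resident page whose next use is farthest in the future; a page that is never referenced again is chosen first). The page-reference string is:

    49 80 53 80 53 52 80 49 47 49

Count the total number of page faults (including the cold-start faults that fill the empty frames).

5

49: fault, frames {49}
80: fault, frames {49,80}
53: fault, frames {49,80,53}
80: hit
53: hit
52: fault, evict 53, frames {49,80,52}
80: hit
49: hit
47: fault, evict 52, frames {49,80,47}
49: hit
Page faults: 5.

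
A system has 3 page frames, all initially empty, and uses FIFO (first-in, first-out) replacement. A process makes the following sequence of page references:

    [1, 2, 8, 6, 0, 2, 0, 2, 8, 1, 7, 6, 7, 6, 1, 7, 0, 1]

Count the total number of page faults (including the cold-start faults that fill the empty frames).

12

1 → fault, frames (1)
2 → fault, frames (1 2)
8 → fault, frames (1 2 8)
6 → fault, evict 1, frames (2 8 6)
0 → fault, evict 2, frames (8 6 0)
2 → fault, evict 8, frames (6 0 2)
0 → hit
2 → hit
8 → fault, evict 6, frames (0 2 8)
1 → fault, evict 0, frames (2 8 1)
7 → fault, evict 2, frames (8 1 7)
6 → fault, evict 8, frames (1 7 6)
7 → hit
6 → hit
1 → hit
7 → hit
0 → fault, evict 1, frames (7 6 0)
1 → fault, evict 7, frames (6 0 1)
Page faults: 12.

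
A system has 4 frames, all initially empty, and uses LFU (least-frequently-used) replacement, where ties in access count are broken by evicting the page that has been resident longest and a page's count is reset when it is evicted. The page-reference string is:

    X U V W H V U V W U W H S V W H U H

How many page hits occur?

X → miss, frames {X}
U → miss, frames {X,U}
V → miss, frames {X,U,V}
W → miss, frames {X,U,V,W}
H → miss, evict X, frames {U,V,W,H}
V → hit
U → hit
V → hit
W → hit
U → hit
W → hit
H → hit
S → miss, evict H, frames {U,V,W,S}
V → hit
W → hit
H → miss, evict S, frames {U,V,W,H}
U → hit
H → hit
Hits: 11.

11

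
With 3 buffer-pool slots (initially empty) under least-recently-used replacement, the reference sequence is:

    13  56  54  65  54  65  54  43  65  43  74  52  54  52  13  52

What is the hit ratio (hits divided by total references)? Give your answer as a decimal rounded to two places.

13: miss, frames [13]
56: miss, frames [13, 56]
54: miss, frames [13, 56, 54]
65: miss, evict 13, frames [56, 54, 65]
54: hit
65: hit
54: hit
43: miss, evict 56, frames [65, 54, 43]
65: hit
43: hit
74: miss, evict 54, frames [65, 43, 74]
52: miss, evict 65, frames [43, 74, 52]
54: miss, evict 43, frames [74, 52, 54]
52: hit
13: miss, evict 74, frames [54, 52, 13]
52: hit
Hits: 7 of 16 references → 7/16 = 0.4375.

0.44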